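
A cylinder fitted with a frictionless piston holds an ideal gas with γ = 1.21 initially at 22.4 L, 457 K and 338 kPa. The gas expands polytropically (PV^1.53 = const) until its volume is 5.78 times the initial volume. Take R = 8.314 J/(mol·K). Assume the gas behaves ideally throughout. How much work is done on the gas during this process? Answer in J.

n = P₁V₁/(RT₁) = 338×22.4/(8.314×457) = 1.99 mol.
Polytropic n=1.53: T₂ = T₁(V₁/V₂)^(n−1) = 457×(0.173)^0.53 = 180 K; P₂ = P₁(V₁/V₂)^n = 23.1 kPa.
W = (P₁V₁−P₂V₂)/(n−1) = (338×22.4−23.1×129)/0.53 = 8650 J.
Work done on the gas = −W_by = -8650 J.

-8650 J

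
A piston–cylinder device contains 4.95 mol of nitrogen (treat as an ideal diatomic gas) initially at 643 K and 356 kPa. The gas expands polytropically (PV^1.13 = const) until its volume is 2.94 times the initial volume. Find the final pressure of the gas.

V₁ = nRT₁/P₁ = 4.95×8.314×643/356 = 74.3 L.
Polytropic n=1.13: T₂ = T₁(V₁/V₂)^(n−1) = 643×(0.340)^0.13 = 559 K; P₂ = P₁(V₁/V₂)^n = 105 kPa.

105 kPa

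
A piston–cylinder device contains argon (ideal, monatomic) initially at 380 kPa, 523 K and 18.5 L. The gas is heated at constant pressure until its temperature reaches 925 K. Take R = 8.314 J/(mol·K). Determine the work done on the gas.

n = P₁V₁/(RT₁) = 380×18.5/(8.314×523) = 1.62 mol.
Isobaric: P stays 380 kPa; V/T = const ⇒ T₂ = 925 K, V₂ = 32.7 L.
W = PΔV = 380×(32.7−18.5) kPa·L = 5400 J.
Work done on the gas = −W_by = -5400 J.

-5400 J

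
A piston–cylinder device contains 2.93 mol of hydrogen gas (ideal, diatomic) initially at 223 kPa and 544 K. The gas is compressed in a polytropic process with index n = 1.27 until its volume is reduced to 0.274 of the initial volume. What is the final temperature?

772 K

V₁ = nRT₁/P₁ = 2.93×8.314×544/223 = 59.4 L.
Polytropic n=1.27: T₂ = T₁(V₁/V₂)^(n−1) = 544×(3.65)^0.27 = 772 K; P₂ = P₁(V₁/V₂)^n = 1150 kPa.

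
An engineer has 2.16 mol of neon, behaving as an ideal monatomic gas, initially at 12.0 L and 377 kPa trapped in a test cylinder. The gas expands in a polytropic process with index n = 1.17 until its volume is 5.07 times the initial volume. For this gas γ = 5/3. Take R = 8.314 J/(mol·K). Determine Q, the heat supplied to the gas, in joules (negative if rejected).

4780 J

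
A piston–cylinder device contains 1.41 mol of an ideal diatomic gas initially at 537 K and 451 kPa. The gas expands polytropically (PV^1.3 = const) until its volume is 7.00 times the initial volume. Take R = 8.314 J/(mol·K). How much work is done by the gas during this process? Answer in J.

9280 J

V₁ = nRT₁/P₁ = 1.41×8.314×537/451 = 14.0 L.
Polytropic n=1.3: T₂ = T₁(V₁/V₂)^(n−1) = 537×(0.143)^0.30 = 300 K; P₂ = P₁(V₁/V₂)^n = 35.9 kPa.
W = (P₁V₁−P₂V₂)/(n−1) = (451×14.0−35.9×97.7)/0.30 = 9280 J.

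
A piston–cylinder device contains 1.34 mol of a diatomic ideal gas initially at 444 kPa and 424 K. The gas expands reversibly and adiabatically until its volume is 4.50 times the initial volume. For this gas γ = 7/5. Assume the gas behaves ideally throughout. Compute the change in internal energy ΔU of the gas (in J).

V₁ = nRT₁/P₁ = 1.34×8.314×424/444 = 10.6 L.
Adiabatic: TV^(γ−1) = const ⇒ T₂ = 424×(0.222)^0.400 = 232 K; PV^γ = const ⇒ P₂ = 54.1 kPa.
For an ideal gas ΔU = nCvΔT with Cv = (5/2)R = 20.8 J/(mol·K).
ΔU = 1.34×20.8×(232−424) = -5340 J.

-5340 J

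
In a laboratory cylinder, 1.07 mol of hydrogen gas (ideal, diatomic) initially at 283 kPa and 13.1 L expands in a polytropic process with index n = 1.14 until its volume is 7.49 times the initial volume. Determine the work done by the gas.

6510 J

T₁ = P₁V₁/(nR) = 283×13.1/(1.07×8.314) = 417 K.
Polytropic n=1.14: T₂ = T₁(V₁/V₂)^(n−1) = 417×(0.134)^0.14 = 314 K; P₂ = P₁(V₁/V₂)^n = 28.5 kPa.
W = (P₁V₁−P₂V₂)/(n−1) = (283×13.1−28.5×98.1)/0.14 = 6510 J.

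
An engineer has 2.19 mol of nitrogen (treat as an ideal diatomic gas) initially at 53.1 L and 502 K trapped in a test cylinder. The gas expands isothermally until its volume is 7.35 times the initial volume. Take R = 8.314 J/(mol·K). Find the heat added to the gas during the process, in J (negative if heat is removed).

18200 J

P₁ = nRT₁/V₁ = 2.19×8.314×502/53.1 = 172 kPa.
Isothermal: T stays 502 K; PV = const ⇒ V₂ = 390 L, P₂ = 23.4 kPa.
ΔU = 0 (ideal gas, T constant).
W = nRT ln(V₂/V₁) = 2.19×8.314×502×ln(7.35) = 18200 J.
Q = ΔU + W = 18200 J.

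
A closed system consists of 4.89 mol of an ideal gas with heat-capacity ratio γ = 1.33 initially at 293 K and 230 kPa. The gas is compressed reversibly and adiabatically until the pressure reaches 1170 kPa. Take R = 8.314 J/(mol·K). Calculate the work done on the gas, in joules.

17900 J

V₁ = nRT₁/P₁ = 4.89×8.314×293/230 = 51.8 L.
Adiabatic: T₂/T₁ = (P₂/P₁)^((γ−1)/γ) ⇒ T₂ = 293×(5.09)^0.248 = 439 K; V₂ = 15.2 L.
ΔU = nCvΔT = 4.89×25.2×(439−293) = 17900 J.
Q = 0 for an adiabatic process, so W = −ΔU = -17900 J.
Work done on the gas = −W_by = 17900 J.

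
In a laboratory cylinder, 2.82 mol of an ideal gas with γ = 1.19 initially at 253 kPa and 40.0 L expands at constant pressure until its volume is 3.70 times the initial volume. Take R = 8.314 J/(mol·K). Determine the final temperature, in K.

T₁ = P₁V₁/(nR) = 253×40.0/(2.82×8.314) = 432 K.
Isobaric: P stays 253 kPa; V/T = const ⇒ T₂ = 1600 K, V₂ = 148 L.

1600 K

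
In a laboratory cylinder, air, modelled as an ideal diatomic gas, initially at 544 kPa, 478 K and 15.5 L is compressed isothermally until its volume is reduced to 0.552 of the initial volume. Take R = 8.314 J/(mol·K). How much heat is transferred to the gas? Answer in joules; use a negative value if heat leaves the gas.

-5010 J

n = P₁V₁/(RT₁) = 544×15.5/(8.314×478) = 2.12 mol.
Isothermal: T stays 478 K; PV = const ⇒ V₂ = 8.56 L, P₂ = 986 kPa.
ΔU = 0 (ideal gas, T constant).
W = nRT ln(V₂/V₁) = 2.12×8.314×478×ln(0.552) = -5010 J.
Q = ΔU + W = -5010 J.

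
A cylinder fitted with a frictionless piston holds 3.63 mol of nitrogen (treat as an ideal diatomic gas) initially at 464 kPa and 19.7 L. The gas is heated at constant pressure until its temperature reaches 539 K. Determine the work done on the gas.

T₁ = P₁V₁/(nR) = 464×19.7/(3.63×8.314) = 303 K.
Isobaric: P stays 464 kPa; V/T = const ⇒ T₂ = 539 K, V₂ = 35.1 L.
W = PΔV = 464×(35.1−19.7) kPa·L = 7130 J.
Work done on the gas = −W_by = -7130 J.

-7130 J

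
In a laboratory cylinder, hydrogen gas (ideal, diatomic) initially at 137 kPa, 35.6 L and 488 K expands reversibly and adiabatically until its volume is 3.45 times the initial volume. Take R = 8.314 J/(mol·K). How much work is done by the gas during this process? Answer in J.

4760 J

n = P₁V₁/(RT₁) = 137×35.6/(8.314×488) = 1.20 mol.
Adiabatic: TV^(γ−1) = const ⇒ T₂ = 488×(0.290)^0.400 = 297 K; PV^γ = const ⇒ P₂ = 24.2 kPa.
ΔU = nCvΔT = 1.20×20.8×(297−488) = -4760 J.
Q = 0 for an adiabatic process, so W = −ΔU = 4760 J.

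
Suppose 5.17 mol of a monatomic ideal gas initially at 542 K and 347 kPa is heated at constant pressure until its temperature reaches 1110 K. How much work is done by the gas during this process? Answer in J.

24400 J

V₁ = nRT₁/P₁ = 5.17×8.314×542/347 = 67.1 L.
Isobaric: P stays 347 kPa; V/T = const ⇒ T₂ = 1110 K, V₂ = 137 L.
W = PΔV = 347×(137−67.1) kPa·L = 24400 J.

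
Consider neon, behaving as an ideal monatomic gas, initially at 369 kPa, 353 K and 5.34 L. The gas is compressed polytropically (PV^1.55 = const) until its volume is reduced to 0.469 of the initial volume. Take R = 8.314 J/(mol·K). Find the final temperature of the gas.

Polytropic n=1.55: T₂ = T₁(V₁/V₂)^(n−1) = 353×(2.13)^0.55 = 535 K; P₂ = P₁(V₁/V₂)^n = 1190 kPa.

535 K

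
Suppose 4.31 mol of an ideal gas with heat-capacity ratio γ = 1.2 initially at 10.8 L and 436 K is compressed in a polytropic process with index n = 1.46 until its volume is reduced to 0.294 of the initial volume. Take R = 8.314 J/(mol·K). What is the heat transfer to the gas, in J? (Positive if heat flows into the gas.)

33400 J

P₁ = nRT₁/V₁ = 4.31×8.314×436/10.8 = 1450 kPa.
Polytropic n=1.46: T₂ = T₁(V₁/V₂)^(n−1) = 436×(3.40)^0.46 = 766 K; P₂ = P₁(V₁/V₂)^n = 8640 kPa.
W = (P₁V₁−P₂V₂)/(n−1) = (1450×10.8−8640×3.18)/0.46 = -25700 J.
ΔU = nCvΔT = 4.31×41.6×(766−436) = 59100 J.
Q = ΔU + W = 33400 J.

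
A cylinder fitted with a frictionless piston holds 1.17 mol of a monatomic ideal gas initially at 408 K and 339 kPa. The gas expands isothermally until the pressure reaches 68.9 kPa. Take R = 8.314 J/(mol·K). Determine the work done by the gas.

V₁ = nRT₁/P₁ = 1.17×8.314×408/339 = 11.7 L.
Isothermal: T stays 408 K; PV = const ⇒ V₂ = 57.6 L, P₂ = 68.9 kPa.
W = nRT ln(V₂/V₁) = 1.17×8.314×408×ln(4.92) = 6320 J.

6320 J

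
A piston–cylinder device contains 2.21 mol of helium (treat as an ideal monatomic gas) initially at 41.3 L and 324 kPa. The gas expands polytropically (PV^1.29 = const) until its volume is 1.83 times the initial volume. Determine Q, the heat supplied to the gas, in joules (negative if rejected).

4190 J

T₁ = P₁V₁/(nR) = 324×41.3/(2.21×8.314) = 728 K.
Polytropic n=1.29: T₂ = T₁(V₁/V₂)^(n−1) = 728×(0.546)^0.29 = 611 K; P₂ = P₁(V₁/V₂)^n = 149 kPa.
W = (P₁V₁−P₂V₂)/(n−1) = (324×41.3−149×75.6)/0.29 = 7420 J.
ΔU = nCvΔT = 2.21×12.5×(611−728) = -3230 J.
Q = ΔU + W = 4190 J.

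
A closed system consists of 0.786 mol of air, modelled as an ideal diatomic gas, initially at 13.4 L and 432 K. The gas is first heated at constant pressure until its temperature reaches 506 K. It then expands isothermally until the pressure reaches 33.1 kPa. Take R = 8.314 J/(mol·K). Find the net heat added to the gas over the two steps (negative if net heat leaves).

P₁ = nRT₁/V₁ = 0.786×8.314×432/13.4 = 211 kPa.
Step 1 — Isobaric: P stays 211 kPa; V/T = const ⇒ T₂ = 506 K, V₂ = 15.7 L.
W = PΔV = 211×(15.7−13.4) kPa·L = 484 J.
ΔU = nCvΔT = 0.786×20.8×(506−432) = 1210 J.
Q = ΔU + W = nCpΔT = 1690 J.
State after step 1: P = 211 kPa, V = 15.7 L, T = 506 K.
Step 2 — Isothermal: T stays 506 K; PV = const ⇒ V₂ = 99.9 L, P₂ = 33.1 kPa.
ΔU = 0 (ideal gas, T constant).
W = nRT ln(V₂/V₁) = 0.786×8.314×506×ln(6.36) = 6120 J.
Q = ΔU + W = 6120 J.
Net over both steps: W = 6600 J, Q = 7810 J, ΔU = 1210 J.

7810 J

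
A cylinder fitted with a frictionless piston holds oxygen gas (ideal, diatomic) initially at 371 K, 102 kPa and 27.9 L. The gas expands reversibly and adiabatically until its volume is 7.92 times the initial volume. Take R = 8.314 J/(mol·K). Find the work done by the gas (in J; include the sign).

4010 J

n = P₁V₁/(RT₁) = 102×27.9/(8.314×371) = 0.923 mol.
Adiabatic: TV^(γ−1) = const ⇒ T₂ = 371×(0.126)^0.400 = 162 K; PV^γ = const ⇒ P₂ = 5.63 kPa.
ΔU = nCvΔT = 0.923×20.8×(162−371) = -4010 J.
Q = 0 for an adiabatic process, so W = −ΔU = 4010 J.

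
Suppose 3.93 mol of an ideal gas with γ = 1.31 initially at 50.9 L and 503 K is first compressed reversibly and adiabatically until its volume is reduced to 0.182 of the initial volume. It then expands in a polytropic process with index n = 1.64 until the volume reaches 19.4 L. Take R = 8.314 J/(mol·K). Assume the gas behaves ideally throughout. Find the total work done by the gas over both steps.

P₁ = nRT₁/V₁ = 3.93×8.314×503/50.9 = 323 kPa.
Step 1 — Adiabatic: TV^(γ−1) = const ⇒ T₂ = 503×(5.49)^0.310 = 853 K; PV^γ = const ⇒ P₂ = 3010 kPa.
ΔU = nCvΔT = 3.93×26.8×(853−503) = 36900 J.
Q = 0 for an adiabatic process, so W = −ΔU = -36900 J.
State after step 1: P = 3010 kPa, V = 9.26 L, T = 853 K.
Step 2 — Polytropic n=1.64: T₂ = T₁(V₁/V₂)^(n−1) = 853×(0.478)^0.64 = 531 K; P₂ = P₁(V₁/V₂)^n = 895 kPa.
W = (P₁V₁−P₂V₂)/(n−1) = (3010×9.26−895×19.4)/0.64 = 16400 J.
ΔU = nCvΔT = 3.93×26.8×(531−853) = -33900 J.
Q = ΔU + W = -17500 J.
Net over both steps: W = -20500 J, Q = -17500 J, ΔU = 3000 J.

-20500 J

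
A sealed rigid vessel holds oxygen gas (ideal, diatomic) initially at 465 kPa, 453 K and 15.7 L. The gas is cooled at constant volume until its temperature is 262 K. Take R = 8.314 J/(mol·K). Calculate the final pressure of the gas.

Isochoric: V stays 15.7 L; P/T = const ⇒ T₂ = 262 K, P₂ = 269 kPa.

269 kPa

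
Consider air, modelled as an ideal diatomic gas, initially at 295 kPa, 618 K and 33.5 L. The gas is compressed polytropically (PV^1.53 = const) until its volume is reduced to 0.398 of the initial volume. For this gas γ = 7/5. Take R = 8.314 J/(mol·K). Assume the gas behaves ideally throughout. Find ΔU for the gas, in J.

15600 J

n = P₁V₁/(RT₁) = 295×33.5/(8.314×618) = 1.92 mol.
Polytropic n=1.53: T₂ = T₁(V₁/V₂)^(n−1) = 618×(2.51)^0.53 = 1010 K; P₂ = P₁(V₁/V₂)^n = 1210 kPa.
For an ideal gas ΔU = nCvΔT with Cv = (5/2)R = 20.8 J/(mol·K).
ΔU = 1.92×20.8×(1010−618) = 15600 J.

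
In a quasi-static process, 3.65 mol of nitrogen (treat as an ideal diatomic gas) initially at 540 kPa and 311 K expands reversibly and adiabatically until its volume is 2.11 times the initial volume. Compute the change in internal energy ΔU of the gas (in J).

-6090 J

V₁ = nRT₁/P₁ = 3.65×8.314×311/540 = 17.5 L.
Adiabatic: TV^(γ−1) = const ⇒ T₂ = 311×(0.474)^0.400 = 231 K; PV^γ = const ⇒ P₂ = 190 kPa.
For an ideal gas ΔU = nCvΔT with Cv = (5/2)R = 20.8 J/(mol·K).
ΔU = 3.65×20.8×(231−311) = -6090 J.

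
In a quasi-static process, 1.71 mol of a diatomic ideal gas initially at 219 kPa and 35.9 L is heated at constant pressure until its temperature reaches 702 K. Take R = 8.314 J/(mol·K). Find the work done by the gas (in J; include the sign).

2120 J

T₁ = P₁V₁/(nR) = 219×35.9/(1.71×8.314) = 553 K.
Isobaric: P stays 219 kPa; V/T = const ⇒ T₂ = 702 K, V₂ = 45.6 L.
W = PΔV = 219×(45.6−35.9) kPa·L = 2120 J.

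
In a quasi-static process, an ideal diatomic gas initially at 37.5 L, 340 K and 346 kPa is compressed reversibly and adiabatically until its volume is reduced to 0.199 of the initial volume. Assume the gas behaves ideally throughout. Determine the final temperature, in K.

Adiabatic: TV^(γ−1) = const ⇒ T₂ = 340×(5.03)^0.400 = 649 K; PV^γ = const ⇒ P₂ = 3320 kPa.

649 K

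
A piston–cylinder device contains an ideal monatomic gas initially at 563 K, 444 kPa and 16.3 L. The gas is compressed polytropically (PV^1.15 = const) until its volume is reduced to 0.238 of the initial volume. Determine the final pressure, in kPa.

Polytropic n=1.15: T₂ = T₁(V₁/V₂)^(n−1) = 563×(4.20)^0.15 = 698 K; P₂ = P₁(V₁/V₂)^n = 2310 kPa.

2310 kPa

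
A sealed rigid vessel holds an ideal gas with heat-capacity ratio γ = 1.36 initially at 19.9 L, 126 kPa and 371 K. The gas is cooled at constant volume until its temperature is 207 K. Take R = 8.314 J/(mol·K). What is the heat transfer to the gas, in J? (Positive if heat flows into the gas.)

-3080 J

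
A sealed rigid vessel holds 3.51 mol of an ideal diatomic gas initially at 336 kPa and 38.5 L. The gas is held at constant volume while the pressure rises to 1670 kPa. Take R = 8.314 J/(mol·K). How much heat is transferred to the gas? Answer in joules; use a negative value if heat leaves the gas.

128000 J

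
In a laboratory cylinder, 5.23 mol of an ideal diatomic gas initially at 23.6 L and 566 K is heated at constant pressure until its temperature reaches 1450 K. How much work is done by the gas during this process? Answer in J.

P₁ = nRT₁/V₁ = 5.23×8.314×566/23.6 = 1040 kPa.
Isobaric: P stays 1040 kPa; V/T = const ⇒ T₂ = 1450 K, V₂ = 60.5 L.
W = PΔV = 1040×(60.5−23.6) kPa·L = 38400 J.

38400 J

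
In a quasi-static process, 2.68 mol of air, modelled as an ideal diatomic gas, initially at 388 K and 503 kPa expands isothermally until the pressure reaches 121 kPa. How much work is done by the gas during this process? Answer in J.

V₁ = nRT₁/P₁ = 2.68×8.314×388/503 = 17.2 L.
Isothermal: T stays 388 K; PV = const ⇒ V₂ = 71.4 L, P₂ = 121 kPa.
W = nRT ln(V₂/V₁) = 2.68×8.314×388×ln(4.16) = 12300 J.

12300 J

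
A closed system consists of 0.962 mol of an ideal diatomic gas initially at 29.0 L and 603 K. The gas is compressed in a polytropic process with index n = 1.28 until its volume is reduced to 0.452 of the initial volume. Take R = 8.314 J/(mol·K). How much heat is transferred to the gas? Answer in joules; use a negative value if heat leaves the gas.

-1290 J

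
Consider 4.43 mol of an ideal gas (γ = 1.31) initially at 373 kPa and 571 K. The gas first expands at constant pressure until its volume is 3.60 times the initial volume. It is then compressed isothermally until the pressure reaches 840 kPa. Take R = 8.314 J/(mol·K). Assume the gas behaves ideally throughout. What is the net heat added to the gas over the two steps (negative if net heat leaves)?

170000 J

V₁ = nRT₁/P₁ = 4.43×8.314×571/373 = 56.4 L.
Step 1 — Isobaric: P stays 373 kPa; V/T = const ⇒ T₂ = 2060 K, V₂ = 203 L.
W = PΔV = 373×(203−56.4) kPa·L = 54700 J.
ΔU = nCvΔT = 4.43×26.8×(2060−571) = 176000 J.
Q = ΔU + W = nCpΔT = 231000 J.
State after step 1: P = 373 kPa, V = 203 L, T = 2060 K.
Step 2 — Isothermal: T stays 2060 K; PV = const ⇒ V₂ = 90.1 L, P₂ = 840 kPa.
ΔU = 0 (ideal gas, T constant).
W = nRT ln(V₂/V₁) = 4.43×8.314×2060×ln(0.444) = -61500 J.
Q = ΔU + W = -61500 J.
Net over both steps: W = -6780 J, Q = 170000 J, ΔU = 176000 J.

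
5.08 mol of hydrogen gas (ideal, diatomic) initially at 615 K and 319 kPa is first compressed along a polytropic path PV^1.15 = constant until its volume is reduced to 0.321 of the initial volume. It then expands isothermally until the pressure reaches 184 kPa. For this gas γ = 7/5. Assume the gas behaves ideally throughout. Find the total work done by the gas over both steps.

25000 J

V₁ = nRT₁/P₁ = 5.08×8.314×615/319 = 81.4 L.
Step 1 — Polytropic n=1.15: T₂ = T₁(V₁/V₂)^(n−1) = 615×(3.12)^0.15 = 729 K; P₂ = P₁(V₁/V₂)^n = 1180 kPa.
W = (P₁V₁−P₂V₂)/(n−1) = (319×81.4−1180×26.1)/0.15 = -32200 J.
ΔU = nCvΔT = 5.08×20.8×(729−615) = 12100 J.
Q = ΔU + W = -20100 J.
State after step 1: P = 1180 kPa, V = 26.1 L, T = 729 K.
Step 2 — Isothermal: T stays 729 K; PV = const ⇒ V₂ = 167 L, P₂ = 184 kPa.
ΔU = 0 (ideal gas, T constant).
W = nRT ln(V₂/V₁) = 5.08×8.314×729×ln(6.40) = 57200 J.
Q = ΔU + W = 57200 J.
Net over both steps: W = 25000 J, Q = 37100 J, ΔU = 12100 J.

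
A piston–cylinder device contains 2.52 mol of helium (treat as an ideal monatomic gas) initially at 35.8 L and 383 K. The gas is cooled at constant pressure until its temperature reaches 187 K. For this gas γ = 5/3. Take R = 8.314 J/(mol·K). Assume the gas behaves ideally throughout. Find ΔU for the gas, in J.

P₁ = nRT₁/V₁ = 2.52×8.314×383/35.8 = 224 kPa.
Isobaric: P stays 224 kPa; V/T = const ⇒ T₂ = 187 K, V₂ = 17.5 L.
For an ideal gas ΔU = nCvΔT with Cv = (3/2)R = 12.5 J/(mol·K).
ΔU = 2.52×12.5×(187−383) = -6160 J.

-6160 J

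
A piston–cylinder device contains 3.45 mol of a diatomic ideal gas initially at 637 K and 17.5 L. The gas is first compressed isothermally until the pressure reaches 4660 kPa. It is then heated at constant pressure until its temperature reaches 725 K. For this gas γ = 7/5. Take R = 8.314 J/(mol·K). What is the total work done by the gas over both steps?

-24800 J

P₁ = nRT₁/V₁ = 3.45×8.314×637/17.5 = 1040 kPa.
Step 1 — Isothermal: T stays 637 K; PV = const ⇒ V₂ = 3.92 L, P₂ = 4660 kPa.
ΔU = 0 (ideal gas, T constant).
W = nRT ln(V₂/V₁) = 3.45×8.314×637×ln(0.224) = -27300 J.
Q = ΔU + W = -27300 J.
State after step 1: P = 4660 kPa, V = 3.92 L, T = 637 K.
Step 2 — Isobaric: P stays 4660 kPa; V/T = const ⇒ T₂ = 725 K, V₂ = 4.46 L.
W = PΔV = 4660×(4.46−3.92) kPa·L = 2520 J.
ΔU = nCvΔT = 3.45×20.8×(725−637) = 6310 J.
Q = ΔU + W = nCpΔT = 8830 J.
Net over both steps: W = -24800 J, Q = -18500 J, ΔU = 6310 J.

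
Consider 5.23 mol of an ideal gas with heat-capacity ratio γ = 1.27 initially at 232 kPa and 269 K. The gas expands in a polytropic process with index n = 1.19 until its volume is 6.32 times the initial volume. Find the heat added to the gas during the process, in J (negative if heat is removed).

5390 J

V₁ = nRT₁/P₁ = 5.23×8.314×269/232 = 50.4 L.
Polytropic n=1.19: T₂ = T₁(V₁/V₂)^(n−1) = 269×(0.158)^0.19 = 190 K; P₂ = P₁(V₁/V₂)^n = 25.9 kPa.
W = (P₁V₁−P₂V₂)/(n−1) = (232×50.4−25.9×319)/0.19 = 18200 J.
ΔU = nCvΔT = 5.23×30.8×(190−269) = -12800 J.
Q = ΔU + W = 5390 J.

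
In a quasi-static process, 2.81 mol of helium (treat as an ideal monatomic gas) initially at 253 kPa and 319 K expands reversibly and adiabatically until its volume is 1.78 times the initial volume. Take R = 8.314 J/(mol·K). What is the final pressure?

V₁ = nRT₁/P₁ = 2.81×8.314×319/253 = 29.5 L.
Adiabatic: TV^(γ−1) = const ⇒ T₂ = 319×(0.562)^0.667 = 217 K; PV^γ = const ⇒ P₂ = 96.8 kPa.

96.8 kPa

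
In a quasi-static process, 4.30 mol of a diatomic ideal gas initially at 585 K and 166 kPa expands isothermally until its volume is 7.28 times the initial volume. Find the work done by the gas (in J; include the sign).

V₁ = nRT₁/P₁ = 4.30×8.314×585/166 = 126 L.
Isothermal: T stays 585 K; PV = const ⇒ V₂ = 917 L, P₂ = 22.8 kPa.
W = nRT ln(V₂/V₁) = 4.30×8.314×585×ln(7.28) = 41500 J.

41500 J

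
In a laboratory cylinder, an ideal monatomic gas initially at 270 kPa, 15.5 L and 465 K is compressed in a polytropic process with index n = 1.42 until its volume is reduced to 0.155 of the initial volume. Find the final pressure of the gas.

Polytropic n=1.42: T₂ = T₁(V₁/V₂)^(n−1) = 465×(6.45)^0.42 = 1020 K; P₂ = P₁(V₁/V₂)^n = 3810 kPa.

3810 kPa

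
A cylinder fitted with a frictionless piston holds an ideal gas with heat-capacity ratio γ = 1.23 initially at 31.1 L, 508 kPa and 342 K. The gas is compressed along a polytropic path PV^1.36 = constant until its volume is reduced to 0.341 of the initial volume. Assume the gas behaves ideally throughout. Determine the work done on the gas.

n = P₁V₁/(RT₁) = 508×31.1/(8.314×342) = 5.56 mol.
Polytropic n=1.36: T₂ = T₁(V₁/V₂)^(n−1) = 342×(2.93)^0.36 = 504 K; P₂ = P₁(V₁/V₂)^n = 2190 kPa.
W = (P₁V₁−P₂V₂)/(n−1) = (508×31.1−2190×10.6)/0.36 = -20800 J.
Work done on the gas = −W_by = 20800 J.

20800 J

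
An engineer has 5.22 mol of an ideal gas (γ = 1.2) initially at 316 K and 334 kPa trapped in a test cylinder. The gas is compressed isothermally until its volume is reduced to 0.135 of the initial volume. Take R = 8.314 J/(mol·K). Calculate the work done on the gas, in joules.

27500 J

V₁ = nRT₁/P₁ = 5.22×8.314×316/334 = 41.1 L.
Isothermal: T stays 316 K; PV = const ⇒ V₂ = 5.54 L, P₂ = 2470 kPa.
W = nRT ln(V₂/V₁) = 5.22×8.314×316×ln(0.135) = -27500 J.
Work done on the gas = −W_by = 27500 J.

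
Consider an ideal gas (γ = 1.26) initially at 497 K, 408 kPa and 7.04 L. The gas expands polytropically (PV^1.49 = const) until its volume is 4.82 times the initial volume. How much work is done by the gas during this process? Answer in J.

n = P₁V₁/(RT₁) = 408×7.04/(8.314×497) = 0.695 mol.
Polytropic n=1.49: T₂ = T₁(V₁/V₂)^(n−1) = 497×(0.207)^0.49 = 230 K; P₂ = P₁(V₁/V₂)^n = 39.2 kPa.
W = (P₁V₁−P₂V₂)/(n−1) = (408×7.04−39.2×33.9)/0.49 = 3150 J.

3150 J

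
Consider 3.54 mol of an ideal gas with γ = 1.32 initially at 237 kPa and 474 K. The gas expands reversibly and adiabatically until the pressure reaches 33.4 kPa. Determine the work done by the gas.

16500 J

V₁ = nRT₁/P₁ = 3.54×8.314×474/237 = 58.9 L.
Adiabatic: T₂/T₁ = (P₂/P₁)^((γ−1)/γ) ⇒ T₂ = 474×(0.141)^0.242 = 295 K; V₂ = 260 L.
ΔU = nCvΔT = 3.54×26.0×(295−474) = -16500 J.
Q = 0 for an adiabatic process, so W = −ΔU = 16500 J.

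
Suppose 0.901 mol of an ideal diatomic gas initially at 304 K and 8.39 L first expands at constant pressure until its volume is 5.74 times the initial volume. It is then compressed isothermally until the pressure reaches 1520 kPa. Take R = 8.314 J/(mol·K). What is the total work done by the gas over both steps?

P₁ = nRT₁/V₁ = 0.901×8.314×304/8.39 = 271 kPa.
Step 1 — Isobaric: P stays 271 kPa; V/T = const ⇒ T₂ = 1740 K, V₂ = 48.2 L.
W = PΔV = 271×(48.2−8.39) kPa·L = 10800 J.
ΔU = nCvΔT = 0.901×20.8×(1740−304) = 27000 J.
Q = ΔU + W = nCpΔT = 37800 J.
State after step 1: P = 271 kPa, V = 48.2 L, T = 1740 K.
Step 2 — Isothermal: T stays 1740 K; PV = const ⇒ V₂ = 8.60 L, P₂ = 1520 kPa.
ΔU = 0 (ideal gas, T constant).
W = nRT ln(V₂/V₁) = 0.901×8.314×1740×ln(0.179) = -22500 J.
Q = ΔU + W = -22500 J.
Net over both steps: W = -11700 J, Q = 15300 J, ΔU = 27000 J.

-11700 J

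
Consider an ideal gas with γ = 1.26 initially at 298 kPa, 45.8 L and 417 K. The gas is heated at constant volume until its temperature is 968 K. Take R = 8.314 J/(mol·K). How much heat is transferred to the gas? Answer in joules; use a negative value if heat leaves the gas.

69400 J

n = P₁V₁/(RT₁) = 298×45.8/(8.314×417) = 3.94 mol.
Isochoric: V stays 45.8 L; P/T = const ⇒ T₂ = 968 K, P₂ = 692 kPa.
W = 0 (no volume change).
ΔU = nCvΔT = 3.94×32.0×(968−417) = 69400 J.
Q = ΔU = 69400 J.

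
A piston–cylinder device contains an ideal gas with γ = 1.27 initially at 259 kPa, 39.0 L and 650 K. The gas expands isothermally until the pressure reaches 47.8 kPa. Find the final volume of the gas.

211 L

Isothermal: T stays 650 K; PV = const ⇒ V₂ = 211 L, P₂ = 47.8 kPa.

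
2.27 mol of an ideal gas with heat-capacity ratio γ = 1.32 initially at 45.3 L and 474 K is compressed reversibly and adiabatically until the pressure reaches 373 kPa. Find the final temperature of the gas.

553 K

P₁ = nRT₁/V₁ = 2.27×8.314×474/45.3 = 197 kPa.
Adiabatic: T₂/T₁ = (P₂/P₁)^((γ−1)/γ) ⇒ T₂ = 474×(1.89)^0.242 = 553 K; V₂ = 28.0 L.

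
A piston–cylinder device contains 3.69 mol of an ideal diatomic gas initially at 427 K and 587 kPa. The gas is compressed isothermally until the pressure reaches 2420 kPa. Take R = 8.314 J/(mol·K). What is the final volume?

V₁ = nRT₁/P₁ = 3.69×8.314×427/587 = 22.3 L.
Isothermal: T stays 427 K; PV = const ⇒ V₂ = 5.41 L, P₂ = 2420 kPa.

5.41 L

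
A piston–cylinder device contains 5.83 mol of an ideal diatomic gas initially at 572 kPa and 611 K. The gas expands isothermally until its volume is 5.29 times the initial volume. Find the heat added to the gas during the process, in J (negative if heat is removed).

49300 J

V₁ = nRT₁/P₁ = 5.83×8.314×611/572 = 51.8 L.
Isothermal: T stays 611 K; PV = const ⇒ V₂ = 274 L, P₂ = 108 kPa.
ΔU = 0 (ideal gas, T constant).
W = nRT ln(V₂/V₁) = 5.83×8.314×611×ln(5.29) = 49300 J.
Q = ΔU + W = 49300 J.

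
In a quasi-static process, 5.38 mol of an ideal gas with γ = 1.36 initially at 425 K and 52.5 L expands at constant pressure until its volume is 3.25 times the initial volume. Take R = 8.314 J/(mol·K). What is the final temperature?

1380 K

P₁ = nRT₁/V₁ = 5.38×8.314×425/52.5 = 362 kPa.
Isobaric: P stays 362 kPa; V/T = const ⇒ T₂ = 1380 K, V₂ = 171 L.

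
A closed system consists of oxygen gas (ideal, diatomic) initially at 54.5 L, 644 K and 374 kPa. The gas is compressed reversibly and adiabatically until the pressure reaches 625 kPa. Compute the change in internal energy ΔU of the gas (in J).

n = P₁V₁/(RT₁) = 374×54.5/(8.314×644) = 3.81 mol.
Adiabatic: T₂/T₁ = (P₂/P₁)^((γ−1)/γ) ⇒ T₂ = 644×(1.67)^0.286 = 746 K; V₂ = 37.8 L.
For an ideal gas ΔU = nCvΔT with Cv = (5/2)R = 20.8 J/(mol·K).
ΔU = 3.81×20.8×(746−644) = 8050 J.

8050 J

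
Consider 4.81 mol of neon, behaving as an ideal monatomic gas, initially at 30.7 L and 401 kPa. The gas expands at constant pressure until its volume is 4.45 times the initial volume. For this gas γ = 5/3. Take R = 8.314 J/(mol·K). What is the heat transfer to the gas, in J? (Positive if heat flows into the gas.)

106000 J

T₁ = P₁V₁/(nR) = 401×30.7/(4.81×8.314) = 308 K.
Isobaric: P stays 401 kPa; V/T = const ⇒ T₂ = 1370 K, V₂ = 137 L.
W = PΔV = 401×(137−30.7) kPa·L = 42500 J.
ΔU = nCvΔT = 4.81×12.5×(1370−308) = 63700 J.
Q = ΔU + W = nCpΔT = 106000 J.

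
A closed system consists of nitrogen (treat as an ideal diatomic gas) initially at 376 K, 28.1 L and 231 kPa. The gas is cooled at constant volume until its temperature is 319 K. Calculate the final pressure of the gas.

Isochoric: V stays 28.1 L; P/T = const ⇒ T₂ = 319 K, P₂ = 196 kPa.

196 kPa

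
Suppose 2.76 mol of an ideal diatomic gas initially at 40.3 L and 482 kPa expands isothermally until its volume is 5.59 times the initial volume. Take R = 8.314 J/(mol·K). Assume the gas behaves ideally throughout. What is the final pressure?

T₁ = P₁V₁/(nR) = 482×40.3/(2.76×8.314) = 847 K.
Isothermal: T stays 847 K; PV = const ⇒ V₂ = 225 L, P₂ = 86.2 kPa.

86.2 kPa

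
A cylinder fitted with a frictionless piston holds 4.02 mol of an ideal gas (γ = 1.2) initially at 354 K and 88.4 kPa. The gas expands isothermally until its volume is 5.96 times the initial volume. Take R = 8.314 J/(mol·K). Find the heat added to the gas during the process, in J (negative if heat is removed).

21100 J

V₁ = nRT₁/P₁ = 4.02×8.314×354/88.4 = 134 L.
Isothermal: T stays 354 K; PV = const ⇒ V₂ = 798 L, P₂ = 14.8 kPa.
ΔU = 0 (ideal gas, T constant).
W = nRT ln(V₂/V₁) = 4.02×8.314×354×ln(5.96) = 21100 J.
Q = ΔU + W = 21100 J.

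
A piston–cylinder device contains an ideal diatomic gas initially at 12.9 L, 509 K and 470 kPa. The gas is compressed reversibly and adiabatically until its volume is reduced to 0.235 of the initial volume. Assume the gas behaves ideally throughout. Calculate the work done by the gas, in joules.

-11900 J

n = P₁V₁/(RT₁) = 470×12.9/(8.314×509) = 1.43 mol.
Adiabatic: TV^(γ−1) = const ⇒ T₂ = 509×(4.26)^0.400 = 908 K; PV^γ = const ⇒ P₂ = 3570 kPa.
ΔU = nCvΔT = 1.43×20.8×(908−509) = 11900 J.
Q = 0 for an adiabatic process, so W = −ΔU = -11900 J.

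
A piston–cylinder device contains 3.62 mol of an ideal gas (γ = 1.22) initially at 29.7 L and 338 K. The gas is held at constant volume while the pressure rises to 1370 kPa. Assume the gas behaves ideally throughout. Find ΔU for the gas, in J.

139000 J

P₁ = nRT₁/V₁ = 3.62×8.314×338/29.7 = 343 kPa.
Isochoric: V stays 29.7 L; P/T = const ⇒ T₂ = 1350 K, P₂ = 1370 kPa.
For an ideal gas ΔU = nCvΔT with Cv = R/(γ−1) = 37.8 J/(mol·K).
ΔU = 3.62×37.8×(1350−338) = 139000 J.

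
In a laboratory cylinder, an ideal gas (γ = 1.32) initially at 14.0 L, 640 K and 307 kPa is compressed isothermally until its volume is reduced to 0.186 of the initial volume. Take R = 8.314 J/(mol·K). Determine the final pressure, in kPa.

1650 kPa

Isothermal: T stays 640 K; PV = const ⇒ V₂ = 2.60 L, P₂ = 1650 kPa.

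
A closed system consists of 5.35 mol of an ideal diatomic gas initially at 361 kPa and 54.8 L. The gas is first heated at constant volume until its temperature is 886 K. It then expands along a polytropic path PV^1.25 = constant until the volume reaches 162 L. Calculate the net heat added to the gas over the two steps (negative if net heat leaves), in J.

63100 J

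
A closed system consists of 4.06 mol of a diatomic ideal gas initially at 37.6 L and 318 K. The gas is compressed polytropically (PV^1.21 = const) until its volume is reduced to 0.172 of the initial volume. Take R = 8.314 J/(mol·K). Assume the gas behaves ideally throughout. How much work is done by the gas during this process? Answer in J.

-22900 J

P₁ = nRT₁/V₁ = 4.06×8.314×318/37.6 = 285 kPa.
Polytropic n=1.21: T₂ = T₁(V₁/V₂)^(n−1) = 318×(5.81)^0.21 = 460 K; P₂ = P₁(V₁/V₂)^n = 2400 kPa.
W = (P₁V₁−P₂V₂)/(n−1) = (285×37.6−2400×6.47)/0.21 = -22900 J.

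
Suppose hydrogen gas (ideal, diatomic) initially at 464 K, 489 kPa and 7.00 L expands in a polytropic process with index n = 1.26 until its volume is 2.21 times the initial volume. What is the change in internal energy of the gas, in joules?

n = P₁V₁/(RT₁) = 489×7.00/(8.314×464) = 0.887 mol.
Polytropic n=1.26: T₂ = T₁(V₁/V₂)^(n−1) = 464×(0.452)^0.26 = 378 K; P₂ = P₁(V₁/V₂)^n = 180 kPa.
For an ideal gas ΔU = nCvΔT with Cv = (5/2)R = 20.8 J/(mol·K).
ΔU = 0.887×20.8×(378−464) = -1590 J.

-1590 J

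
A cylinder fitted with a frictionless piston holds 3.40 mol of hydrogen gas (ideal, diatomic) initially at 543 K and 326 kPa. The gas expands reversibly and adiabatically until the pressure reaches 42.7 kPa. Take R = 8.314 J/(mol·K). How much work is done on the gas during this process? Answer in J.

-16900 J

V₁ = nRT₁/P₁ = 3.40×8.314×543/326 = 47.1 L.
Adiabatic: T₂/T₁ = (P₂/P₁)^((γ−1)/γ) ⇒ T₂ = 543×(0.131)^0.286 = 304 K; V₂ = 201 L.
ΔU = nCvΔT = 3.40×20.8×(304−543) = -16900 J.
Q = 0 for an adiabatic process, so W = −ΔU = 16900 J.
Work done on the gas = −W_by = -16900 J.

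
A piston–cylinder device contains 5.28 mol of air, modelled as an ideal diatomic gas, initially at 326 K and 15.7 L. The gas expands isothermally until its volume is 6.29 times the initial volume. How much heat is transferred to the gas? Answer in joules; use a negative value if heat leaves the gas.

26300 J

P₁ = nRT₁/V₁ = 5.28×8.314×326/15.7 = 912 kPa.
Isothermal: T stays 326 K; PV = const ⇒ V₂ = 98.8 L, P₂ = 145 kPa.
ΔU = 0 (ideal gas, T constant).
W = nRT ln(V₂/V₁) = 5.28×8.314×326×ln(6.29) = 26300 J.
Q = ΔU + W = 26300 J.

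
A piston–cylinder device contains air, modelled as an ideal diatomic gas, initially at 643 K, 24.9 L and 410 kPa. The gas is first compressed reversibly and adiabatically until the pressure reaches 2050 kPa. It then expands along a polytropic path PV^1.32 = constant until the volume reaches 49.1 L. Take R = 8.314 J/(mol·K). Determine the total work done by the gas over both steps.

7480 J

n = P₁V₁/(RT₁) = 410×24.9/(8.314×643) = 1.91 mol.
Step 1 — Adiabatic: T₂/T₁ = (P₂/P₁)^((γ−1)/γ) ⇒ T₂ = 643×(5.00)^0.286 = 1020 K; V₂ = 7.89 L.
ΔU = nCvΔT = 1.91×20.8×(1020−643) = 14900 J.
Q = 0 for an adiabatic process, so W = −ΔU = -14900 J.
State after step 1: P = 2050 kPa, V = 7.89 L, T = 1020 K.
Step 2 — Polytropic n=1.32: T₂ = T₁(V₁/V₂)^(n−1) = 1020×(0.161)^0.32 = 567 K; P₂ = P₁(V₁/V₂)^n = 183 kPa.
W = (P₁V₁−P₂V₂)/(n−1) = (2050×7.89−183×49.1)/0.32 = 22400 J.
ΔU = nCvΔT = 1.91×20.8×(567−1020) = -17900 J.
Q = ΔU + W = 4480 J.
Net over both steps: W = 7480 J, Q = 4480 J, ΔU = -3010 J.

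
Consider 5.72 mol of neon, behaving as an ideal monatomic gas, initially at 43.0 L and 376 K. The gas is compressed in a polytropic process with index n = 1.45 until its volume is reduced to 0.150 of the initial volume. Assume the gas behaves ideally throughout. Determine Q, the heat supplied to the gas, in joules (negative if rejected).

P₁ = nRT₁/V₁ = 5.72×8.314×376/43.0 = 416 kPa.
Polytropic n=1.45: T₂ = T₁(V₁/V₂)^(n−1) = 376×(6.67)^0.45 = 883 K; P₂ = P₁(V₁/V₂)^n = 6510 kPa.
W = (P₁V₁−P₂V₂)/(n−1) = (416×43.0−6510×6.45)/0.45 = -53600 J.
ΔU = nCvΔT = 5.72×12.5×(883−376) = 36200 J.
Q = ΔU + W = -17400 J.

-17400 J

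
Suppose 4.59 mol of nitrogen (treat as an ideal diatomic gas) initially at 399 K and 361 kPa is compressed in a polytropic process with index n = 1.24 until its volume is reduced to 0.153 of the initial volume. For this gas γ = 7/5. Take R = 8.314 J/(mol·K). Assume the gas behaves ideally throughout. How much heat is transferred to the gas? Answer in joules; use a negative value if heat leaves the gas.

V₁ = nRT₁/P₁ = 4.59×8.314×399/361 = 42.2 L.
Polytropic n=1.24: T₂ = T₁(V₁/V₂)^(n−1) = 399×(6.54)^0.24 = 626 K; P₂ = P₁(V₁/V₂)^n = 3700 kPa.
W = (P₁V₁−P₂V₂)/(n−1) = (361×42.2−3700×6.45)/0.24 = -36100 J.
ΔU = nCvΔT = 4.59×20.8×(626−399) = 21700 J.
Q = ΔU + W = -14400 J.

-14400 J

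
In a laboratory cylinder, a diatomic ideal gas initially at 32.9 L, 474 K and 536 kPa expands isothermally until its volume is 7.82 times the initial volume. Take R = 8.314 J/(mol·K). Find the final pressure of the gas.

Isothermal: T stays 474 K; PV = const ⇒ V₂ = 257 L, P₂ = 68.5 kPa.

68.5 kPa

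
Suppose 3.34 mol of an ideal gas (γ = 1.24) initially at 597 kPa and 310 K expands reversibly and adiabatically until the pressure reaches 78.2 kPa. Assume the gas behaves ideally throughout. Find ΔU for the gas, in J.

V₁ = nRT₁/P₁ = 3.34×8.314×310/597 = 14.4 L.
Adiabatic: T₂/T₁ = (P₂/P₁)^((γ−1)/γ) ⇒ T₂ = 310×(0.131)^0.194 = 209 K; V₂ = 74.3 L.
For an ideal gas ΔU = nCvΔT with Cv = R/(γ−1) = 34.6 J/(mol·K).
ΔU = 3.34×34.6×(209−310) = -11700 J.

-11700 J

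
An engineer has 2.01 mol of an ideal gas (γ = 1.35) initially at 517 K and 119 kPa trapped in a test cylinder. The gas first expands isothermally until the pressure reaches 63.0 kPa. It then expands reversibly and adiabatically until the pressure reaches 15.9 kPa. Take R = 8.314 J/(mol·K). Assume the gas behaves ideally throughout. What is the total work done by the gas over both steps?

V₁ = nRT₁/P₁ = 2.01×8.314×517/119 = 72.6 L.
Step 1 — Isothermal: T stays 517 K; PV = const ⇒ V₂ = 137 L, P₂ = 63.0 kPa.
ΔU = 0 (ideal gas, T constant).
W = nRT ln(V₂/V₁) = 2.01×8.314×517×ln(1.89) = 5490 J.
Q = ΔU + W = 5490 J.
State after step 1: P = 63.0 kPa, V = 137 L, T = 517 K.
Step 2 — Adiabatic: T₂/T₁ = (P₂/P₁)^((γ−1)/γ) ⇒ T₂ = 517×(0.252)^0.259 = 362 K; V₂ = 380 L.
ΔU = nCvΔT = 2.01×23.8×(362−517) = -7410 J.
Q = 0 for an adiabatic process, so W = −ΔU = 7410 J.
Net over both steps: W = 12900 J, Q = 5490 J, ΔU = -7410 J.

12900 J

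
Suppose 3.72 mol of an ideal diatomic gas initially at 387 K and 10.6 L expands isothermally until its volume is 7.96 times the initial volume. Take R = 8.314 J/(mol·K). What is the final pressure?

P₁ = nRT₁/V₁ = 3.72×8.314×387/10.6 = 1130 kPa.
Isothermal: T stays 387 K; PV = const ⇒ V₂ = 84.4 L, P₂ = 142 kPa.

142 kPa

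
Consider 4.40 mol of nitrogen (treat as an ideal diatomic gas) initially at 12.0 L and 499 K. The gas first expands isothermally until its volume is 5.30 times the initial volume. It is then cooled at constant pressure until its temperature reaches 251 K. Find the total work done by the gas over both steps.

P₁ = nRT₁/V₁ = 4.40×8.314×499/12.0 = 1520 kPa.
Step 1 — Isothermal: T stays 499 K; PV = const ⇒ V₂ = 63.6 L, P₂ = 287 kPa.
ΔU = 0 (ideal gas, T constant).
W = nRT ln(V₂/V₁) = 4.40×8.314×499×ln(5.30) = 30400 J.
Q = ΔU + W = 30400 J.
State after step 1: P = 287 kPa, V = 63.6 L, T = 499 K.
Step 2 — Isobaric: P stays 287 kPa; V/T = const ⇒ T₂ = 251 K, V₂ = 32.0 L.
W = PΔV = 287×(32.0−63.6) kPa·L = -9070 J.
ΔU = nCvΔT = 4.40×20.8×(251−499) = -22700 J.
Q = ΔU + W = nCpΔT = -31800 J.
Net over both steps: W = 21400 J, Q = -1310 J, ΔU = -22700 J.

21400 J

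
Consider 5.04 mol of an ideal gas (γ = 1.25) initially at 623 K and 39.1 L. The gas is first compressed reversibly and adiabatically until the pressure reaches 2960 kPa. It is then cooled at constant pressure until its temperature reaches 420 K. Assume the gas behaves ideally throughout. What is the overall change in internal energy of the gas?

P₁ = nRT₁/V₁ = 5.04×8.314×623/39.1 = 668 kPa.
Step 1 — Adiabatic: T₂/T₁ = (P₂/P₁)^((γ−1)/γ) ⇒ T₂ = 623×(4.43)^0.200 = 839 K; V₂ = 11.9 L.
ΔU = nCvΔT = 5.04×33.3×(839−623) = 36200 J.
Q = 0 for an adiabatic process, so W = −ΔU = -36200 J.
State after step 1: P = 2960 kPa, V = 11.9 L, T = 839 K.
Step 2 — Isobaric: P stays 2960 kPa; V/T = const ⇒ T₂ = 420 K, V₂ = 5.95 L.
W = PΔV = 2960×(5.95−11.9) kPa·L = -17600 J.
ΔU = nCvΔT = 5.04×33.3×(420−839) = -70300 J.
Q = ΔU + W = nCpΔT = -87800 J.
Net over both steps: W = -53800 J, Q = -87800 J, ΔU = -34000 J.

-34000 J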